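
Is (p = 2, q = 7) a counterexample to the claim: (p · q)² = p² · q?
Yes

Substituting p = 2, q = 7:
LHS = (2 · 7)² = 196
RHS = 2² · 7 = 28

Since LHS ≠ RHS, this pair disproves the claim.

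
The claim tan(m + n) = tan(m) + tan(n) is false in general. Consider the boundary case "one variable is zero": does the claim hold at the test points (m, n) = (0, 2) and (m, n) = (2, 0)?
At (0, 2): LHS = tan(2) ≈ -2.185, RHS = tan(2) ≈ -2.185 → equal
At (2, 0): LHS = tan(2) ≈ -2.185, RHS = tan(2) ≈ -2.185 → equal

So the claim does hold at both of these boundary points, even though it is not an identity.

Answer: Yes, holds at both test points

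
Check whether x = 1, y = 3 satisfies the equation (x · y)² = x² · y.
Fails

Substituting x = 1, y = 3:

LHS = (1 · 3)² = 9
RHS = 1² · 3 = 3

LHS ≠ RHS, so the equation does not hold at this point.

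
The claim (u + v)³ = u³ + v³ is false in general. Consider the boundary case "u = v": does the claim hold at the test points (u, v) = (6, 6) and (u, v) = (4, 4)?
No, fails at both test points

At (6, 6): LHS = 1728 ≠ RHS = 432
At (4, 4): LHS = 512 ≠ RHS = 128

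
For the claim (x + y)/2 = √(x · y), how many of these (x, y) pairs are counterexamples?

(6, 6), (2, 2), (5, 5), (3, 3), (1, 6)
Testing each pair:
(6, 6): LHS = 6, RHS = 6 → satisfies claim
(2, 2): LHS = 2, RHS = 2 → satisfies claim
(5, 5): LHS = 5, RHS = 5 → satisfies claim
(3, 3): LHS = 3, RHS = 3 → satisfies claim
(1, 6): LHS = 7/2, RHS = √(6) ≈ 2.449 → counterexample

That makes 1 counterexample.

Answer: 1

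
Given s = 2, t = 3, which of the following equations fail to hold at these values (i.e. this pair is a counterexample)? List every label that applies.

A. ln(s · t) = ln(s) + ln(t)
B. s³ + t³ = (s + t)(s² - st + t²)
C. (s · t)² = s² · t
C

Evaluating each claim at the given values:
A. LHS = ln(6) ≈ 1.792, RHS = ln(2) + ln(3) ≈ 1.792 → holds here (LHS = RHS)
B. LHS = 35, RHS = 35 → holds here (LHS = RHS)
C. LHS = 36, RHS = 12 → fails here (LHS ≠ RHS)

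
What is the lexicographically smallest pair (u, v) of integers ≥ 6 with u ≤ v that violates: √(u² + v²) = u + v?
Substituting (6, 6) into the claim:
LHS = √(6² + 6²) = 6·√(2) ≈ 8.485
RHS = 6 + 6 = 12

Since LHS ≠ RHS, this pair disproves the claim, and no lexicographically smaller pair (u ≤ v, integers ≥ 6) does.

For instance (8, 9) is also a counterexample (LHS = √(145) ≈ 12.04, RHS = 17), but it's lexicographically larger.

Answer: (u, v) = (6, 6)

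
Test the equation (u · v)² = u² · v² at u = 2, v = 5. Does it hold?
Holds

Substituting u = 2, v = 5:

LHS = (2 · 5)² = 100
RHS = 2² · 5² = 100

LHS = RHS, so the equation holds at this point.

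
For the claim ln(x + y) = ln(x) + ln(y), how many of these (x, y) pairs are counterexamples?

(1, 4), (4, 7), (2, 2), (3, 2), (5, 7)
Testing each pair:
(1, 4): LHS = ln(5) ≈ 1.609, RHS = ln(4) ≈ 1.386 → counterexample
(4, 7): LHS = ln(11) ≈ 2.398, RHS = ln(4) + ln(7) ≈ 3.332 → counterexample
(2, 2): LHS = ln(4) ≈ 1.386, RHS = 2·ln(2) ≈ 1.386 → satisfies claim
(3, 2): LHS = ln(5) ≈ 1.609, RHS = ln(2) + ln(3) ≈ 1.792 → counterexample
(5, 7): LHS = ln(12) ≈ 2.485, RHS = ln(5) + ln(7) ≈ 3.555 → counterexample

That makes 4 counterexamples.

Answer: 4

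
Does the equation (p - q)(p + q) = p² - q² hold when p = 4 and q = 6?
Substituting p = 4, q = 6:

LHS = (4 - 6)(4 + 6) = -20
RHS = 4² - 6² = -20

LHS = RHS, so the equation holds at this point.

Answer: Holds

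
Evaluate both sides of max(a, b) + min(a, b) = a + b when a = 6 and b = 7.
LHS = max(6, 7) + min(6, 7) = 13
RHS = 6 + 7 = 13

LHS = RHS: the two sides agree.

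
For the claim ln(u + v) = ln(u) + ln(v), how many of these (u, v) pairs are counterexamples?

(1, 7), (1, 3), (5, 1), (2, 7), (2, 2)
Testing each pair:
(1, 7): LHS = ln(8) ≈ 2.079, RHS = ln(7) ≈ 1.946 → counterexample
(1, 3): LHS = ln(4) ≈ 1.386, RHS = ln(3) ≈ 1.099 → counterexample
(5, 1): LHS = ln(6) ≈ 1.792, RHS = ln(5) ≈ 1.609 → counterexample
(2, 7): LHS = ln(9) ≈ 2.197, RHS = ln(2) + ln(7) ≈ 2.639 → counterexample
(2, 2): LHS = ln(4) ≈ 1.386, RHS = 2·ln(2) ≈ 1.386 → satisfies claim

That makes 4 counterexamples.

Answer: 4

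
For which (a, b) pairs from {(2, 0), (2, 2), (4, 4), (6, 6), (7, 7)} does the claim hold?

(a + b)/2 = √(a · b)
(2, 2), (4, 4), (6, 6), (7, 7)

Testing each pair:
(2, 0): LHS = 1, RHS = 0 → fails
(2, 2): LHS = 2, RHS = 2 → holds
(4, 4): LHS = 4, RHS = 4 → holds
(6, 6): LHS = 6, RHS = 6 → holds
(7, 7): LHS = 7, RHS = 7 → holds

4 of 5 pairs satisfy the claim.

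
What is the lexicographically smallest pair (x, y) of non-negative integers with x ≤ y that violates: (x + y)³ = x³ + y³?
(x, y) = (1, 1)

Substituting (1, 1) into the claim:
LHS = (1 + 1)³ = 8
RHS = 1³ + 1³ = 2

Since LHS ≠ RHS, this pair disproves the claim, and no lexicographically smaller pair (x ≤ y, non-negative integers) does.

For instance (5, 5) is also a counterexample (LHS = 1000, RHS = 250), but it's lexicographically larger.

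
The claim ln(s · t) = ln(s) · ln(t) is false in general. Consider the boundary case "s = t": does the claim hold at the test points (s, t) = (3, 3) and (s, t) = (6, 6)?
No, fails at both test points

At (3, 3): LHS = ln(9) ≈ 2.197 ≠ RHS = ln(3)² ≈ 1.207
At (6, 6): LHS = ln(36) ≈ 3.584 ≠ RHS = ln(6)² ≈ 3.21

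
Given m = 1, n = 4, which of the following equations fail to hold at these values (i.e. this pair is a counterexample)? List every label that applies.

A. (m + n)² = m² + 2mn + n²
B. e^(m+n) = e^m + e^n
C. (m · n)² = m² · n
Evaluating each claim at the given values:
A. LHS = 25, RHS = 25 → holds here (LHS = RHS)
B. LHS = e^5 ≈ 148.4, RHS = e + e^4 ≈ 57.32 → fails here (LHS ≠ RHS)
C. LHS = 16, RHS = 4 → fails here (LHS ≠ RHS)

Answer: B, C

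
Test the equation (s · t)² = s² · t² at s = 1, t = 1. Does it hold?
Holds

Substituting s = 1, t = 1:

LHS = (1 · 1)² = 1
RHS = 1² · 1² = 1

LHS = RHS, so the equation holds at this point.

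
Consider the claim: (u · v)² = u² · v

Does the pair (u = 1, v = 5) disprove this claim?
Substituting u = 1, v = 5:
LHS = (1 · 5)² = 25
RHS = 1² · 5 = 5

Since LHS ≠ RHS, this pair disproves the claim.

Answer: Yes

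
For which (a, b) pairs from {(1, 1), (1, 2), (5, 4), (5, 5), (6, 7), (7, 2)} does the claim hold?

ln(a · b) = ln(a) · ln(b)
(1, 1)

Testing each pair:
(1, 1): LHS = 0, RHS = 0 → holds
(1, 2): LHS = ln(2) ≈ 0.6931, RHS = 0 → fails
(5, 4): LHS = ln(20) ≈ 2.996, RHS = ln(4)·ln(5) ≈ 2.231 → fails
(5, 5): LHS = ln(25) ≈ 3.219, RHS = ln(5)² ≈ 2.59 → fails
(6, 7): LHS = ln(42) ≈ 3.738, RHS = ln(6)·ln(7) ≈ 3.487 → fails
(7, 2): LHS = ln(14) ≈ 2.639, RHS = ln(2)·ln(7) ≈ 1.349 → fails

1 of 6 pairs satisfies the claim.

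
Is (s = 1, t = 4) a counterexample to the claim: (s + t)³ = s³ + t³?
Substituting s = 1, t = 4:
LHS = (1 + 4)³ = 125
RHS = 1³ + 4³ = 65

Since LHS ≠ RHS, this pair disproves the claim.

Answer: Yes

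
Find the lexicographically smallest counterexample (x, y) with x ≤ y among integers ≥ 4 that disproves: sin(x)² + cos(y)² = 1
(x, y) = (4, 5)

At (4, 4): both sides equal 1, so it holds there.

Substituting (4, 5) into the claim:
LHS = sin(4)² + cos(5)² ≈ 0.6532
RHS = 1

Since LHS ≠ RHS, this pair disproves the claim, and no lexicographically smaller pair (x ≤ y, integers ≥ 4) does.

For instance (6, 7) is also a counterexample (LHS = sin(6)² + cos(7)² ≈ 0.6464, RHS = 1), but it's lexicographically larger.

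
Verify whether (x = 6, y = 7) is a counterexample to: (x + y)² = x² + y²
Substituting x = 6, y = 7:
LHS = (6 + 7)² = 169
RHS = 6² + 7² = 85

Since LHS ≠ RHS, this pair disproves the claim.

Answer: Yes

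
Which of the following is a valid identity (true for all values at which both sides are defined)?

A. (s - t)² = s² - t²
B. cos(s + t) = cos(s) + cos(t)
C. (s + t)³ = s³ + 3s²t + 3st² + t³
C

A: fails at (2, 4) — LHS = 4, RHS = -12.
B: fails at (0, 1) — LHS = cos(1) ≈ 0.5403, RHS = cos(1) + 1 ≈ 1.54.
C: holds — e.g. at (1, 4), both sides equal 125.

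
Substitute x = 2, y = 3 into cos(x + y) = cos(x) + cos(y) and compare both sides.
LHS = cos(2 + 3) = cos(5) ≈ 0.2837
RHS = cos(2) + cos(3) ≈ -1.406

LHS ≠ RHS (they differ by about 1.69), so the equation does not hold here.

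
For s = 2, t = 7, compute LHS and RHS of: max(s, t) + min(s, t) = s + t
LHS = max(2, 7) + min(2, 7) = 9
RHS = 2 + 7 = 9

LHS = RHS: the two sides agree.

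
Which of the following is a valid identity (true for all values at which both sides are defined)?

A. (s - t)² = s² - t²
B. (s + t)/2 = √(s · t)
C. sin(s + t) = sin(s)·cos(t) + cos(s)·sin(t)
C

A: fails at (3, 4) — LHS = 1, RHS = -7.
B: fails at (3, 4) — LHS = 7/2, RHS = 2·√(3) ≈ 3.464.
C: holds — e.g. at (2, 2), both sides equal sin(4) ≈ -0.7568.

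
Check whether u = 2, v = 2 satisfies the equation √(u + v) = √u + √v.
Fails

Substituting u = 2, v = 2:

LHS = √(2 + 2) = 2
RHS = √2 + √2 = 2·√(2) ≈ 2.828

LHS ≠ RHS, so the equation does not hold at this point.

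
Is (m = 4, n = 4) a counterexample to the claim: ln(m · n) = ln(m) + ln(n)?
Substituting m = 4, n = 4:
LHS = ln(4 · 4) = ln(16) ≈ 2.773
RHS = ln(4) + ln(4) = 2·ln(4) ≈ 2.773

The sides agree, so this pair does not disprove the claim.

Answer: No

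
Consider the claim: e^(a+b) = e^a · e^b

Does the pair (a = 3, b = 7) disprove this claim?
Substituting a = 3, b = 7:
LHS = e^(3+7) = e^10 ≈ 22026.5
RHS = e^3 · e^7 = e^10 ≈ 22026.5

The sides agree, so this pair does not disprove the claim.

Answer: No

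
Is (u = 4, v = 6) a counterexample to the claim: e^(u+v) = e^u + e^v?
Substituting u = 4, v = 6:
LHS = e^(4+6) = e^10 ≈ 22026.5
RHS = e^4 + e^6 ≈ 458

Since LHS ≠ RHS, this pair disproves the claim.

Answer: Yes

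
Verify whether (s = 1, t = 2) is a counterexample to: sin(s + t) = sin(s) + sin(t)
Substituting s = 1, t = 2:
LHS = sin(1 + 2) = sin(3) ≈ 0.1411
RHS = sin(1) + sin(2) ≈ 1.751

Since LHS ≠ RHS, this pair disproves the claim.

Answer: Yes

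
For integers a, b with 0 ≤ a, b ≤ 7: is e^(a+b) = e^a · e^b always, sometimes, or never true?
Always true

The identity holds for every pair in the range. For instance at (a, b) = (0, 2): both sides equal e^2 ≈ 7.389.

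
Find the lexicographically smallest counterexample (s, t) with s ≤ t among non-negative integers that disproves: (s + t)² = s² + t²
(s, t) = (1, 1)

Substituting (1, 1) into the claim:
LHS = (1 + 1)² = 4
RHS = 1² + 1² = 2

Since LHS ≠ RHS, this pair disproves the claim, and no lexicographically smaller pair (s ≤ t, non-negative integers) does.

For instance (3, 3) is also a counterexample (LHS = 36, RHS = 18), but it's lexicographically larger.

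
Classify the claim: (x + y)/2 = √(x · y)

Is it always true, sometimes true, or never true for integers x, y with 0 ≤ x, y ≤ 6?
It holds at (x, y) = (5, 5) (both sides equal 5), but fails at (x, y) = (2, 6) (LHS = 4, RHS = 2·√(3) ≈ 3.464).

Answer: Sometimes true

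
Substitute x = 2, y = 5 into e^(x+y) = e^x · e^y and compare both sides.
LHS = e^(2+5) = e^7 ≈ 1097
RHS = e^2 · e^5 = e^7 ≈ 1097

LHS = RHS: the two sides agree.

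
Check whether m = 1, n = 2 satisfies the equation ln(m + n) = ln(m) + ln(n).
Substituting m = 1, n = 2:

LHS = ln(1 + 2) = ln(3) ≈ 1.099
RHS = ln(1) + ln(2) = ln(2) ≈ 0.6931

LHS ≠ RHS, so the equation does not hold at this point.

Answer: Fails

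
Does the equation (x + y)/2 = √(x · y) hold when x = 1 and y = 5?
Substituting x = 1, y = 5:

LHS = (1 + 5)/2 = 3
RHS = √(1 · 5) = √(5) ≈ 2.236

LHS ≠ RHS, so the equation does not hold at this point.

Answer: Fails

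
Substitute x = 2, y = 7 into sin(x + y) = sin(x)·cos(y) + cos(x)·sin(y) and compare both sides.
LHS = sin(2 + 7) = sin(9) ≈ 0.4121
RHS = sin(2)·cos(7) + cos(2)·sin(7) = sin(7)·cos(2) + sin(2)·cos(7) ≈ 0.4121

LHS = RHS: the two sides agree.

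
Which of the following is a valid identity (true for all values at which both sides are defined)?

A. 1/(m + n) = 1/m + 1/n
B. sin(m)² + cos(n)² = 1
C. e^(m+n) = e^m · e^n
C

A: fails at (5, 8) — LHS = 1/13, RHS = 13/40.
B: fails at (1, 5) — LHS = cos(5)² + sin(1)² ≈ 0.7885, RHS = 1.
C: holds — e.g. at (3, 7), both sides equal e^10 ≈ 22026.5.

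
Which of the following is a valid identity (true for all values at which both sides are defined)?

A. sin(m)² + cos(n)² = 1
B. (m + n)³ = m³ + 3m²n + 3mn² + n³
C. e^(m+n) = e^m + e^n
B

A: fails at (1, 4) — LHS = cos(4)² + sin(1)² ≈ 1.135, RHS = 1.
B: holds — e.g. at (5, 5), both sides equal 1000.
C: fails at (2, 7) — LHS = e^9 ≈ 8103, RHS = e^2 + e^7 ≈ 1104.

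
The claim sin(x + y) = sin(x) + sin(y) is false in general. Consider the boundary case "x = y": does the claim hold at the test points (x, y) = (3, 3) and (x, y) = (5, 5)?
No, fails at both test points

At (3, 3): LHS = sin(6) ≈ -0.2794 ≠ RHS = 2·sin(3) ≈ 0.2822
At (5, 5): LHS = sin(10) ≈ -0.544 ≠ RHS = 2·sin(5) ≈ -1.918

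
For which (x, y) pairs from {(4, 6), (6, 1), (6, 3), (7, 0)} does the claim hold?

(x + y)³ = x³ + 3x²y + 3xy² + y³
Testing each pair:
(4, 6): LHS = 1000, RHS = 1000 → holds
(6, 1): LHS = 343, RHS = 343 → holds
(6, 3): LHS = 729, RHS = 729 → holds
(7, 0): LHS = 343, RHS = 343 → holds

Every pair satisfies the claim.

Answer: All pairs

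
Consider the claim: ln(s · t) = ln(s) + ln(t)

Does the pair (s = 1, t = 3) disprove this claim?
Substituting s = 1, t = 3:
LHS = ln(1 · 3) = ln(3) ≈ 1.099
RHS = ln(1) + ln(3) = ln(3) ≈ 1.099

The sides agree, so this pair does not disprove the claim.

Answer: No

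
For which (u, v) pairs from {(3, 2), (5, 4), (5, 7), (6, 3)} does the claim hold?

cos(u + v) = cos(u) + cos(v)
Testing each pair:
(3, 2): LHS = cos(5) ≈ 0.2837, RHS = cos(3) + cos(2) ≈ -1.406 → fails
(5, 4): LHS = cos(9) ≈ -0.9111, RHS = cos(4) + cos(5) ≈ -0.37 → fails
(5, 7): LHS = cos(12) ≈ 0.8439, RHS = cos(5) + cos(7) ≈ 1.038 → fails
(6, 3): LHS = cos(9) ≈ -0.9111, RHS = cos(3) + cos(6) ≈ -0.02982 → fails

No pair satisfies the claim.

Answer: None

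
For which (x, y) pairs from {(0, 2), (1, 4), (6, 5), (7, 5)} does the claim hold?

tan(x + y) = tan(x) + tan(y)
(0, 2)

Testing each pair:
(0, 2): LHS = tan(2) ≈ -2.185, RHS = tan(2) ≈ -2.185 → holds
(1, 4): LHS = tan(5) ≈ -3.381, RHS = tan(4) + tan(1) ≈ 2.715 → fails
(6, 5): LHS = tan(11) ≈ -226, RHS = tan(5) + tan(6) ≈ -3.672 → fails
(7, 5): LHS = tan(12) ≈ -0.6359, RHS = tan(5) + tan(7) ≈ -2.509 → fails

1 of 4 pairs satisfies the claim.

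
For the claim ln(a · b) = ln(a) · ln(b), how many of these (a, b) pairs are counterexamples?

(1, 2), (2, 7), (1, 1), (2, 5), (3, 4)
4

Testing each pair:
(1, 2): LHS = ln(2) ≈ 0.6931, RHS = 0 → counterexample
(2, 7): LHS = ln(14) ≈ 2.639, RHS = ln(2)·ln(7) ≈ 1.349 → counterexample
(1, 1): LHS = 0, RHS = 0 → satisfies claim
(2, 5): LHS = ln(10) ≈ 2.303, RHS = ln(2)·ln(5) ≈ 1.116 → counterexample
(3, 4): LHS = ln(12) ≈ 2.485, RHS = ln(3)·ln(4) ≈ 1.523 → counterexample

That makes 4 counterexamples.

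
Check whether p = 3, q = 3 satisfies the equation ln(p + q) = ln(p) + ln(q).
Substituting p = 3, q = 3:

LHS = ln(3 + 3) = ln(6) ≈ 1.792
RHS = ln(3) + ln(3) = 2·ln(3) ≈ 2.197

LHS ≠ RHS, so the equation does not hold at this point.

Answer: Fails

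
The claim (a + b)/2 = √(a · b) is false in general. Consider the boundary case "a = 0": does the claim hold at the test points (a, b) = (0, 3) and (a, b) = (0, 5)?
No, fails at both test points

At (0, 3): LHS = 3/2 ≠ RHS = 0
At (0, 5): LHS = 5/2 ≠ RHS = 0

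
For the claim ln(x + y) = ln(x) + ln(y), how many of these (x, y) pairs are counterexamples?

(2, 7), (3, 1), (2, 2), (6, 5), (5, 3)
4

Testing each pair:
(2, 7): LHS = ln(9) ≈ 2.197, RHS = ln(2) + ln(7) ≈ 2.639 → counterexample
(3, 1): LHS = ln(4) ≈ 1.386, RHS = ln(3) ≈ 1.099 → counterexample
(2, 2): LHS = ln(4) ≈ 1.386, RHS = 2·ln(2) ≈ 1.386 → satisfies claim
(6, 5): LHS = ln(11) ≈ 2.398, RHS = ln(5) + ln(6) ≈ 3.401 → counterexample
(5, 3): LHS = ln(8) ≈ 2.079, RHS = ln(3) + ln(5) ≈ 2.708 → counterexample

That makes 4 counterexamples.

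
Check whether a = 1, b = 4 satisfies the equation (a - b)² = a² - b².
Substituting a = 1, b = 4:

LHS = (1 - 4)² = 9
RHS = 1² - 4² = -15

LHS ≠ RHS, so the equation does not hold at this point.

Answer: Fails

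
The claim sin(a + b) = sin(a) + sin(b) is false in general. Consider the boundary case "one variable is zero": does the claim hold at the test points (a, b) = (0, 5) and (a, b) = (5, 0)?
Yes, holds at both test points

At (0, 5): LHS = sin(5) ≈ -0.9589, RHS = sin(5) ≈ -0.9589 → equal
At (5, 0): LHS = sin(5) ≈ -0.9589, RHS = sin(5) ≈ -0.9589 → equal

So the claim does hold at both of these boundary points, even though it is not an identity.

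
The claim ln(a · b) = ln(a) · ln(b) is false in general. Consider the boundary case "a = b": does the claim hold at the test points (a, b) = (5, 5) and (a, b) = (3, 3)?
No, fails at both test points

At (5, 5): LHS = ln(25) ≈ 3.219 ≠ RHS = ln(5)² ≈ 2.59
At (3, 3): LHS = ln(9) ≈ 2.197 ≠ RHS = ln(3)² ≈ 1.207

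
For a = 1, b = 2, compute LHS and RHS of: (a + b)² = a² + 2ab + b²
LHS = (1 + 2)² = 9
RHS = 1² + 2·1·2 + 2² = 9

LHS = RHS: the two sides agree.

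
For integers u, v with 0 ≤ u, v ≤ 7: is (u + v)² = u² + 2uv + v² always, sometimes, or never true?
The identity holds for every pair in the range. For instance at (u, v) = (0, 3): both sides equal 9.

Answer: Always true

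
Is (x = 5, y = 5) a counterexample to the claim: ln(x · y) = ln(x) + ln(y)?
No

Substituting x = 5, y = 5:
LHS = ln(5 · 5) = ln(25) ≈ 3.219
RHS = ln(5) + ln(5) = 2·ln(5) ≈ 3.219

The sides agree, so this pair does not disprove the claim.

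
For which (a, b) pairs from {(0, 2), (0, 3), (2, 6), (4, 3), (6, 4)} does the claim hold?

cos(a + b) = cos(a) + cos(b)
None

Testing each pair:
(0, 2): LHS = cos(2) ≈ -0.4161, RHS = cos(2) + 1 ≈ 0.5839 → fails
(0, 3): LHS = cos(3) ≈ -0.99, RHS = cos(3) + 1 ≈ 0.01001 → fails
(2, 6): LHS = cos(8) ≈ -0.1455, RHS = cos(2) + cos(6) ≈ 0.544 → fails
(4, 3): LHS = cos(7) ≈ 0.7539, RHS = cos(3) + cos(4) ≈ -1.644 → fails
(6, 4): LHS = cos(10) ≈ -0.8391, RHS = cos(4) + cos(6) ≈ 0.3065 → fails

No pair satisfies the claim.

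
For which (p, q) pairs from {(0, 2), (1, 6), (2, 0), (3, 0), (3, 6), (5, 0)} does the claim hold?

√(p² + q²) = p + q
Testing each pair:
(0, 2): LHS = 2, RHS = 2 → holds
(1, 6): LHS = √(37) ≈ 6.083, RHS = 7 → fails
(2, 0): LHS = 2, RHS = 2 → holds
(3, 0): LHS = 3, RHS = 3 → holds
(3, 6): LHS = 3·√(5) ≈ 6.708, RHS = 9 → fails
(5, 0): LHS = 5, RHS = 5 → holds

4 of 6 pairs satisfy the claim.

Answer: (0, 2), (2, 0), (3, 0), (5, 0)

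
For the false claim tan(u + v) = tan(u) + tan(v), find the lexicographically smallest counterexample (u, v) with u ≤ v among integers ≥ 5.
(u, v) = (5, 5)

Substituting (5, 5) into the claim:
LHS = tan(5 + 5) = tan(10) ≈ 0.6484
RHS = tan(5) + tan(5) = 2·tan(5) ≈ -6.761

Since LHS ≠ RHS, this pair disproves the claim, and no lexicographically smaller pair (u ≤ v, integers ≥ 5) does.

For instance (10, 12) is also a counterexample (LHS = tan(22) ≈ 0.008852, RHS = tan(12) + tan(10) ≈ 0.0125), but it's lexicographically larger.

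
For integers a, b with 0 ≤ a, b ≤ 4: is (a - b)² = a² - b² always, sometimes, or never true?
Sometimes true

It holds at (a, b) = (1, 0) (both sides equal 1), but fails at (a, b) = (1, 3) (LHS = 4, RHS = -8).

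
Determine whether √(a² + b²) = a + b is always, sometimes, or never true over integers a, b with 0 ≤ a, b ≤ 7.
Sometimes true

It holds at (a, b) = (5, 0) (both sides equal 5), but fails at (a, b) = (5, 3) (LHS = √(34) ≈ 5.831, RHS = 8).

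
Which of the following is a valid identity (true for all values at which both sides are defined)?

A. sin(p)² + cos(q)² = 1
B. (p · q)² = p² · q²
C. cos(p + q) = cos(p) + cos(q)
B

A: fails at (2, 4) — LHS = cos(4)² + sin(2)² ≈ 1.254, RHS = 1.
B: holds — e.g. at (1, 4), both sides equal 16.
C: fails at (6, 7) — LHS = cos(13) ≈ 0.9074, RHS = cos(7) + cos(6) ≈ 1.714.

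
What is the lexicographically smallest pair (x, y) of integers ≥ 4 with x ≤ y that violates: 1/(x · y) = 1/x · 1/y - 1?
Substituting (4, 4) into the claim:
LHS = 1/(4 · 4) = 1/16
RHS = 1/4 · 1/4 - 1 = -15/16

Since LHS ≠ RHS, this pair disproves the claim, and no lexicographically smaller pair (x ≤ y, integers ≥ 4) does.

For instance (8, 9) is also a counterexample (LHS = 1/72, RHS = -71/72), but it's lexicographically larger.

Answer: (x, y) = (4, 4)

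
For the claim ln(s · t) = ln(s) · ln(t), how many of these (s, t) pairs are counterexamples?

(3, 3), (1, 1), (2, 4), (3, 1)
3

Testing each pair:
(3, 3): LHS = ln(9) ≈ 2.197, RHS = ln(3)² ≈ 1.207 → counterexample
(1, 1): LHS = 0, RHS = 0 → satisfies claim
(2, 4): LHS = ln(8) ≈ 2.079, RHS = ln(2)·ln(4) ≈ 0.9609 → counterexample
(3, 1): LHS = ln(3) ≈ 1.099, RHS = 0 → counterexample

That makes 3 counterexamples.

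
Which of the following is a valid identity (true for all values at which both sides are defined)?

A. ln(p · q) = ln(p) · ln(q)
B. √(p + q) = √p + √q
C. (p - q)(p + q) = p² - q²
A: fails at (3, 5) — LHS = ln(15) ≈ 2.708, RHS = ln(3)·ln(5) ≈ 1.768.
B: fails at (4, 4) — LHS = 2·√(2) ≈ 2.828, RHS = 4.
C: holds — e.g. at (5, 5), both sides equal 0.

Answer: C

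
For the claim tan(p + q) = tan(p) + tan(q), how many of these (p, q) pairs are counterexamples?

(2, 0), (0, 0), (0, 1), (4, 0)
Testing each pair:
(2, 0): LHS = tan(2) ≈ -2.185, RHS = tan(2) ≈ -2.185 → satisfies claim
(0, 0): LHS = 0, RHS = 0 → satisfies claim
(0, 1): LHS = tan(1) ≈ 1.557, RHS = tan(1) ≈ 1.557 → satisfies claim
(4, 0): LHS = tan(4) ≈ 1.158, RHS = tan(4) ≈ 1.158 → satisfies claim

That makes 0 counterexamples.

Answer: 0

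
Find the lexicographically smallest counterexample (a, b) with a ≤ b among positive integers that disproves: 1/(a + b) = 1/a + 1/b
Substituting (1, 1) into the claim:
LHS = 1/(1 + 1) = 1/2
RHS = 1/1 + 1/1 = 2

Since LHS ≠ RHS, this pair disproves the claim, and no lexicographically smaller pair (a ≤ b, positive integers) does.

For instance (3, 7) is also a counterexample (LHS = 1/10, RHS = 10/21), but it's lexicographically larger.

Answer: (a, b) = (1, 1)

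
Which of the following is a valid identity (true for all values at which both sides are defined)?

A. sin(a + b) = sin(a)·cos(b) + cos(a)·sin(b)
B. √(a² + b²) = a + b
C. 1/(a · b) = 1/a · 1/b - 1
A

A: holds — e.g. at (1, 4), both sides equal sin(5) ≈ -0.9589.
B: fails at (1, 4) — LHS = √(17) ≈ 4.123, RHS = 5.
C: fails at (5, 5) — LHS = 1/25, RHS = -24/25.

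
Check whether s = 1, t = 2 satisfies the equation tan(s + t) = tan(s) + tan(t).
Substituting s = 1, t = 2:

LHS = tan(1 + 2) = tan(3) ≈ -0.1425
RHS = tan(1) + tan(2) ≈ -0.6276

LHS ≠ RHS, so the equation does not hold at this point.

Answer: Fails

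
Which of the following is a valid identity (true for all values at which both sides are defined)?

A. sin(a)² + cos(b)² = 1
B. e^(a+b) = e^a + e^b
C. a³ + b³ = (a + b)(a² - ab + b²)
C

A: fails at (2, 3) — LHS = sin(2)² + cos(3)² ≈ 1.807, RHS = 1.
B: fails at (3, 7) — LHS = e^10 ≈ 22026.5, RHS = e^3 + e^7 ≈ 1117.
C: holds — e.g. at (3, 4), both sides equal 91.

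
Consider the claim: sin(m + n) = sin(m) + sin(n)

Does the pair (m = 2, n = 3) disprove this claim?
Yes

Substituting m = 2, n = 3:
LHS = sin(2 + 3) = sin(5) ≈ -0.9589
RHS = sin(2) + sin(3) ≈ 1.05

Since LHS ≠ RHS, this pair disproves the claim.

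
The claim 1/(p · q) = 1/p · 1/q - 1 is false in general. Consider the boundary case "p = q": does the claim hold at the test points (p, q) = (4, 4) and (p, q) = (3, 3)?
At (4, 4): LHS = 1/16 ≠ RHS = -15/16
At (3, 3): LHS = 1/9 ≠ RHS = -8/9

Answer: No, fails at both test points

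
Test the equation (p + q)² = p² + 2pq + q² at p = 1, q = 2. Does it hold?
Substituting p = 1, q = 2:

LHS = (1 + 2)² = 9
RHS = 1² + 2·1·2 + 2² = 9

LHS = RHS, so the equation holds at this point.

Answer: Holds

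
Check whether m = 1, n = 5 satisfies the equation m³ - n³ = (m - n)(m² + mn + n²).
Substituting m = 1, n = 5:

LHS = 1³ - 5³ = -124
RHS = (1 - 5)(1² + 1·5 + 5²) = -124

LHS = RHS, so the equation holds at this point.

Answer: Holds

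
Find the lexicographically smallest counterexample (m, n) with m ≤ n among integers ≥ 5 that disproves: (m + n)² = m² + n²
Substituting (5, 5) into the claim:
LHS = (5 + 5)² = 100
RHS = 5² + 5² = 50

Since LHS ≠ RHS, this pair disproves the claim, and no lexicographically smaller pair (m ≤ n, integers ≥ 5) does.

For instance (7, 7) is also a counterexample (LHS = 196, RHS = 98), but it's lexicographically larger.

Answer: (m, n) = (5, 5)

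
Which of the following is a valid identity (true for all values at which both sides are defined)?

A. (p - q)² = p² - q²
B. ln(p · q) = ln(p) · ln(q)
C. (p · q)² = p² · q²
C

A: fails at (0, 1) — LHS = 1, RHS = -1.
B: fails at (2, 3) — LHS = ln(6) ≈ 1.792, RHS = ln(2)·ln(3) ≈ 0.7615.
C: holds — e.g. at (2, 5), both sides equal 100.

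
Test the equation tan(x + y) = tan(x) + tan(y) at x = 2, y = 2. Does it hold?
Fails

Substituting x = 2, y = 2:

LHS = tan(2 + 2) = tan(4) ≈ 1.158
RHS = tan(2) + tan(2) = 2·tan(2) ≈ -4.37

LHS ≠ RHS, so the equation does not hold at this point.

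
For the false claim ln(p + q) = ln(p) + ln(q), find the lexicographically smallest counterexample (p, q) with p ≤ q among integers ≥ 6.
Substituting (6, 6) into the claim:
LHS = ln(6 + 6) = ln(12) ≈ 2.485
RHS = ln(6) + ln(6) = 2·ln(6) ≈ 3.584

Since LHS ≠ RHS, this pair disproves the claim, and no lexicographically smaller pair (p ≤ q, integers ≥ 6) does.

For instance (8, 12) is also a counterexample (LHS = ln(20) ≈ 2.996, RHS = ln(8) + ln(12) ≈ 4.564), but it's lexicographically larger.

Answer: (p, q) = (6, 6)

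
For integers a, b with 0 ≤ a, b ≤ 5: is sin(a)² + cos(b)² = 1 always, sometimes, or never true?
Sometimes true

It holds at (a, b) = (2, 2) (both sides equal 1), but fails at (a, b) = (3, 1) (LHS = sin(3)² + cos(1)² ≈ 0.3118, RHS = 1).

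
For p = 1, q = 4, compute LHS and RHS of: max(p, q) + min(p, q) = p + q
LHS = max(1, 4) + min(1, 4) = 5
RHS = 1 + 4 = 5

LHS = RHS: the two sides agree.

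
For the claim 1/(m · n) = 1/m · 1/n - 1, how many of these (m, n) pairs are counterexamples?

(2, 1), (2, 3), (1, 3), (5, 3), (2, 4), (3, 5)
6

Testing each pair:
(2, 1): LHS = 1/2, RHS = -1/2 → counterexample
(2, 3): LHS = 1/6, RHS = -5/6 → counterexample
(1, 3): LHS = 1/3, RHS = -2/3 → counterexample
(5, 3): LHS = 1/15, RHS = -14/15 → counterexample
(2, 4): LHS = 1/8, RHS = -7/8 → counterexample
(3, 5): LHS = 1/15, RHS = -14/15 → counterexample

That makes 6 counterexamples.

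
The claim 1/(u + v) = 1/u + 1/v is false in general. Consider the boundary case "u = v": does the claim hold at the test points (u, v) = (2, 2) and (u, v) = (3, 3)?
No, fails at both test points

At (2, 2): LHS = 1/4 ≠ RHS = 1
At (3, 3): LHS = 1/6 ≠ RHS = 2/3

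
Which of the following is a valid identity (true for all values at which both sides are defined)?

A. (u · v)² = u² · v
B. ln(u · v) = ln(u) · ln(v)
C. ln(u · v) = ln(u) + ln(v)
A: fails at (2, 3) — LHS = 36, RHS = 12.
B: fails at (2, 5) — LHS = ln(10) ≈ 2.303, RHS = ln(2)·ln(5) ≈ 1.116.
C: holds — e.g. at (3, 4), both sides equal ln(12) ≈ 2.485.

Answer: C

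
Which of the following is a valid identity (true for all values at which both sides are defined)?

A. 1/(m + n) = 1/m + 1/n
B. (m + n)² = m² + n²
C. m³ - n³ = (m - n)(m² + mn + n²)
A: fails at (1, 2) — LHS = 1/3, RHS = 3/2.
B: fails at (3, 3) — LHS = 36, RHS = 18.
C: holds — e.g. at (5, 8), both sides equal -387.

Answer: C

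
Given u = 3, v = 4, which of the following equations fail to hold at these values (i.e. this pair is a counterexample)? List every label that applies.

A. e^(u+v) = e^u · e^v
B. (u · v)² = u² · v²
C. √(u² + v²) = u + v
C

Evaluating each claim at the given values:
A. LHS = e^7 ≈ 1097, RHS = e^7 ≈ 1097 → holds here (LHS = RHS)
B. LHS = 144, RHS = 144 → holds here (LHS = RHS)
C. LHS = 5, RHS = 7 → fails here (LHS ≠ RHS)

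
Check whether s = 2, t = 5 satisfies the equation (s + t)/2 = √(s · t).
Fails

Substituting s = 2, t = 5:

LHS = (2 + 5)/2 = 7/2
RHS = √(2 · 5) = √(10) ≈ 3.162

LHS ≠ RHS, so the equation does not hold at this point.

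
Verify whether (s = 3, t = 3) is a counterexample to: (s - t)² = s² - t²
No

Substituting s = 3, t = 3:
LHS = (3 - 3)² = 0
RHS = 3² - 3² = 0

The sides agree, so this pair does not disprove the claim.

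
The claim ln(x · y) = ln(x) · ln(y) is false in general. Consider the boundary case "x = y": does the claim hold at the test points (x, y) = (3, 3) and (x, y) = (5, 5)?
At (3, 3): LHS = ln(9) ≈ 2.197 ≠ RHS = ln(3)² ≈ 1.207
At (5, 5): LHS = ln(25) ≈ 3.219 ≠ RHS = ln(5)² ≈ 2.59

Answer: No, fails at both test points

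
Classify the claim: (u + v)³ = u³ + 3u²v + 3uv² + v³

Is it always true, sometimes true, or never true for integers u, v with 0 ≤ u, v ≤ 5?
Always true

The identity holds for every pair in the range. For instance at (u, v) = (4, 3): both sides equal 343.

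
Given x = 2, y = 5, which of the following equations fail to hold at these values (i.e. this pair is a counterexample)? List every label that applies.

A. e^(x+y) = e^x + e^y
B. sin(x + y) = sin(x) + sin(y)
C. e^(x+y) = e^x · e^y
A, B

Evaluating each claim at the given values:
A. LHS = e^7 ≈ 1097, RHS = e^2 + e^5 ≈ 155.8 → fails here (LHS ≠ RHS)
B. LHS = sin(7) ≈ 0.657, RHS = sin(5) + sin(2) ≈ -0.04963 → fails here (LHS ≠ RHS)
C. LHS = e^7 ≈ 1097, RHS = e^7 ≈ 1097 → holds here (LHS = RHS)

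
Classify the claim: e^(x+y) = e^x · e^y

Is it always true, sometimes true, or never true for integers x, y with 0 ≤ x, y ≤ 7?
Always true

The identity holds for every pair in the range. For instance at (x, y) = (5, 4): both sides equal e^9 ≈ 8103.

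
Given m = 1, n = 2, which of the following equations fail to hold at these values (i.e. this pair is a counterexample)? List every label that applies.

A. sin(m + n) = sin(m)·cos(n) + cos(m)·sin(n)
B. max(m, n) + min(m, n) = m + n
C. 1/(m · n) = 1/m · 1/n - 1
C

Evaluating each claim at the given values:
A. LHS = sin(3) ≈ 0.1411, RHS = sin(1)·cos(2) + sin(2)·cos(1) ≈ 0.1411 → holds here (LHS = RHS)
B. LHS = 3, RHS = 3 → holds here (LHS = RHS)
C. LHS = 1/2, RHS = -1/2 → fails here (LHS ≠ RHS)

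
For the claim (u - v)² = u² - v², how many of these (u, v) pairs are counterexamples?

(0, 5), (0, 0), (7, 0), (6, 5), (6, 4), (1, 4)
Testing each pair:
(0, 5): LHS = 25, RHS = -25 → counterexample
(0, 0): LHS = 0, RHS = 0 → satisfies claim
(7, 0): LHS = 49, RHS = 49 → satisfies claim
(6, 5): LHS = 1, RHS = 11 → counterexample
(6, 4): LHS = 4, RHS = 20 → counterexample
(1, 4): LHS = 9, RHS = -15 → counterexample

That makes 4 counterexamples.

Answer: 4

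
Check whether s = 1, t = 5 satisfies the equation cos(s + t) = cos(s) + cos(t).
Substituting s = 1, t = 5:

LHS = cos(1 + 5) = cos(6) ≈ 0.9602
RHS = cos(1) + cos(5) ≈ 0.824

LHS ≠ RHS, so the equation does not hold at this point.

Answer: Fails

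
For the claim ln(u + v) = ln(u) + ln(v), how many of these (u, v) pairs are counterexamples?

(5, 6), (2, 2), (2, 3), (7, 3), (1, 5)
4

Testing each pair:
(5, 6): LHS = ln(11) ≈ 2.398, RHS = ln(5) + ln(6) ≈ 3.401 → counterexample
(2, 2): LHS = ln(4) ≈ 1.386, RHS = 2·ln(2) ≈ 1.386 → satisfies claim
(2, 3): LHS = ln(5) ≈ 1.609, RHS = ln(2) + ln(3) ≈ 1.792 → counterexample
(7, 3): LHS = ln(10) ≈ 2.303, RHS = ln(3) + ln(7) ≈ 3.045 → counterexample
(1, 5): LHS = ln(6) ≈ 1.792, RHS = ln(5) ≈ 1.609 → counterexample

That makes 4 counterexamples.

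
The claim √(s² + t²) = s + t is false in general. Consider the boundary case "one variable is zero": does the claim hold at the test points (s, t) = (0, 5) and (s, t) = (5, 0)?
Yes, holds at both test points

At (0, 5): LHS = 5, RHS = 5 → equal
At (5, 0): LHS = 5, RHS = 5 → equal

So the claim does hold at both of these boundary points, even though it is not an identity.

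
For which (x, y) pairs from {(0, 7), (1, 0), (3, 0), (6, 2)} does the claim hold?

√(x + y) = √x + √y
Testing each pair:
(0, 7): LHS = √(7) ≈ 2.646, RHS = √(7) ≈ 2.646 → holds
(1, 0): LHS = 1, RHS = 1 → holds
(3, 0): LHS = √(3) ≈ 1.732, RHS = √(3) ≈ 1.732 → holds
(6, 2): LHS = 2·√(2) ≈ 2.828, RHS = √(2) + √(6) ≈ 3.864 → fails

3 of 4 pairs satisfy the claim.

Answer: (0, 7), (1, 0), (3, 0)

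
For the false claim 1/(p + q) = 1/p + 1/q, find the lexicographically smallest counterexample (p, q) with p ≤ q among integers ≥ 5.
Substituting (5, 5) into the claim:
LHS = 1/(5 + 5) = 1/10
RHS = 1/5 + 1/5 = 2/5

Since LHS ≠ RHS, this pair disproves the claim, and no lexicographically smaller pair (p ≤ q, integers ≥ 5) does.

For instance (5, 9) is also a counterexample (LHS = 1/14, RHS = 14/45), but it's lexicographically larger.

Answer: (p, q) = (5, 5)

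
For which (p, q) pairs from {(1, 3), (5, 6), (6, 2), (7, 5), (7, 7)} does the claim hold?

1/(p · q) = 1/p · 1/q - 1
None

Testing each pair:
(1, 3): LHS = 1/3, RHS = -2/3 → fails
(5, 6): LHS = 1/30, RHS = -29/30 → fails
(6, 2): LHS = 1/12, RHS = -11/12 → fails
(7, 5): LHS = 1/35, RHS = -34/35 → fails
(7, 7): LHS = 1/49, RHS = -48/49 → fails

No pair satisfies the claim.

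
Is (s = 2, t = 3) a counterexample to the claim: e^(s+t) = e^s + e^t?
Substituting s = 2, t = 3:
LHS = e^(2+3) = e^5 ≈ 148.4
RHS = e^2 + e^3 ≈ 27.47

Since LHS ≠ RHS, this pair disproves the claim.

Answer: Yes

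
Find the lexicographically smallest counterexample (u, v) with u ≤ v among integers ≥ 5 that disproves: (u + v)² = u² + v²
(u, v) = (5, 5)

Substituting (5, 5) into the claim:
LHS = (5 + 5)² = 100
RHS = 5² + 5² = 50

Since LHS ≠ RHS, this pair disproves the claim, and no lexicographically smaller pair (u ≤ v, integers ≥ 5) does.

For instance (10, 10) is also a counterexample (LHS = 400, RHS = 200), but it's lexicographically larger.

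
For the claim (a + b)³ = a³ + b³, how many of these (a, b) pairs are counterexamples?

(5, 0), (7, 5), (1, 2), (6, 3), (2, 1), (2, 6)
5

Testing each pair:
(5, 0): LHS = 125, RHS = 125 → satisfies claim
(7, 5): LHS = 1728, RHS = 468 → counterexample
(1, 2): LHS = 27, RHS = 9 → counterexample
(6, 3): LHS = 729, RHS = 243 → counterexample
(2, 1): LHS = 27, RHS = 9 → counterexample
(2, 6): LHS = 512, RHS = 224 → counterexample

That makes 5 counterexamples.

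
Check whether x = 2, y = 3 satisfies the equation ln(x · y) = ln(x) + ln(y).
Substituting x = 2, y = 3:

LHS = ln(2 · 3) = ln(6) ≈ 1.792
RHS = ln(2) + ln(3) ≈ 1.792

LHS = RHS, so the equation holds at this point.

Answer: Holds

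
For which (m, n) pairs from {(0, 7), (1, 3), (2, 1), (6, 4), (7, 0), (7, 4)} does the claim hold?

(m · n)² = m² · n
(0, 7), (2, 1), (7, 0)

Testing each pair:
(0, 7): LHS = 0, RHS = 0 → holds
(1, 3): LHS = 9, RHS = 3 → fails
(2, 1): LHS = 4, RHS = 4 → holds
(6, 4): LHS = 576, RHS = 144 → fails
(7, 0): LHS = 0, RHS = 0 → holds
(7, 4): LHS = 784, RHS = 196 → fails

3 of 6 pairs satisfy the claim.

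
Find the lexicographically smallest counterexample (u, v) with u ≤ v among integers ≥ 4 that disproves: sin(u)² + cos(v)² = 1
(u, v) = (4, 5)

At (4, 4): both sides equal 1, so it holds there.

Substituting (4, 5) into the claim:
LHS = sin(4)² + cos(5)² ≈ 0.6532
RHS = 1

Since LHS ≠ RHS, this pair disproves the claim, and no lexicographically smaller pair (u ≤ v, integers ≥ 4) does.

For instance (6, 11) is also a counterexample (LHS = cos(11)² + sin(6)² ≈ 0.07809, RHS = 1), but it's lexicographically larger.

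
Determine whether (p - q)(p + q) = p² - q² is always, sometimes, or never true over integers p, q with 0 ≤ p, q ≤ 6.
The identity holds for every pair in the range. For instance at (p, q) = (6, 6): both sides equal 0.

Answer: Always true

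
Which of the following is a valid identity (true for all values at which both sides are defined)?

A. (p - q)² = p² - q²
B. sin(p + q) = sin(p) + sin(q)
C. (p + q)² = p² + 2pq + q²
C

A: fails at (1, 4) — LHS = 9, RHS = -15.
B: fails at (3, 7) — LHS = sin(10) ≈ -0.544, RHS = sin(3) + sin(7) ≈ 0.7981.
C: holds — e.g. at (3, 7), both sides equal 100.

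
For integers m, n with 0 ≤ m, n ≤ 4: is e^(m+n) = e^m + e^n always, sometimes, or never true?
The claim fails for every pair in the range. For instance at (m, n) = (0, 1): LHS = e ≈ 2.718, RHS = 1 + e ≈ 3.718.

Answer: Never true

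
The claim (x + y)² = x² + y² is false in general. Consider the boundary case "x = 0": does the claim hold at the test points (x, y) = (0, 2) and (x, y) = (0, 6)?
Yes, holds at both test points

At (0, 2): LHS = 4, RHS = 4 → equal
At (0, 6): LHS = 36, RHS = 36 → equal

So the claim does hold at both of these boundary points, even though it is not an identity.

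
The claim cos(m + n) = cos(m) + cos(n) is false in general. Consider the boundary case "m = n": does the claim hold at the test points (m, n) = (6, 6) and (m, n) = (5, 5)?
At (6, 6): LHS = cos(12) ≈ 0.8439 ≠ RHS = 2·cos(6) ≈ 1.92
At (5, 5): LHS = cos(10) ≈ -0.8391 ≠ RHS = 2·cos(5) ≈ 0.5673

Answer: No, fails at both test points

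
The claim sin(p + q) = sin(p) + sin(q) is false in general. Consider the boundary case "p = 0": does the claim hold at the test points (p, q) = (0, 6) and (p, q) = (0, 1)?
Yes, holds at both test points

At (0, 6): LHS = sin(6) ≈ -0.2794, RHS = sin(6) ≈ -0.2794 → equal
At (0, 1): LHS = sin(1) ≈ 0.8415, RHS = sin(1) ≈ 0.8415 → equal

So the claim does hold at both of these boundary points, even though it is not an identity.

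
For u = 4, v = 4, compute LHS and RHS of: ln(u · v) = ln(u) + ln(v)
LHS = ln(4 · 4) = ln(16) ≈ 2.773
RHS = ln(4) + ln(4) = 2·ln(4) ≈ 2.773

LHS = RHS: the two sides agree.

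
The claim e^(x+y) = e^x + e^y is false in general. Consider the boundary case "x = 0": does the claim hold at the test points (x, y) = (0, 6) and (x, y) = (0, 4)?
At (0, 6): LHS = e^6 ≈ 403.4 ≠ RHS = 1 + e^6 ≈ 404.4
At (0, 4): LHS = e^4 ≈ 54.6 ≠ RHS = 1 + e^4 ≈ 55.6

Answer: No, fails at both test points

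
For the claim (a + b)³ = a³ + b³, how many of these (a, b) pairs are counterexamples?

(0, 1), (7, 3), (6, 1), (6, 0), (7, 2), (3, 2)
4

Testing each pair:
(0, 1): LHS = 1, RHS = 1 → satisfies claim
(7, 3): LHS = 1000, RHS = 370 → counterexample
(6, 1): LHS = 343, RHS = 217 → counterexample
(6, 0): LHS = 216, RHS = 216 → satisfies claim
(7, 2): LHS = 729, RHS = 351 → counterexample
(3, 2): LHS = 125, RHS = 35 → counterexample

That makes 4 counterexamples.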